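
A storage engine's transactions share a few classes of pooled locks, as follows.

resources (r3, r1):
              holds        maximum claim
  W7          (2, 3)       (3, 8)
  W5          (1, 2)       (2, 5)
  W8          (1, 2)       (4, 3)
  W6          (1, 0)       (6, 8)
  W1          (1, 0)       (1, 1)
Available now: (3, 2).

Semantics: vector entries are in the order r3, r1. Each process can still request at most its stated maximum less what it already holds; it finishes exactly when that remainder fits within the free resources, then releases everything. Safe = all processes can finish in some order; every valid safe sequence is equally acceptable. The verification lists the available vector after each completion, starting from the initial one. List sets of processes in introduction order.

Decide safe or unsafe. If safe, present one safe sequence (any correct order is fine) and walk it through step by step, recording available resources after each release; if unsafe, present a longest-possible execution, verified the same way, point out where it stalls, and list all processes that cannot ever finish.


SAFE — a valid safe sequence is W8, W5, W7, W6, W1.
Key observation: W8 marks the first exact bind of the order: its need (3, 1) fits the free (3, 2) with zero slack on a requested resource.
Verifying each step:
  pool = (3, 2)
  run W8 (needs (3, 1), free (3, 2)); after release of (1, 2) the pool is (4, 4)
  run W5 (needs (1, 3), free (4, 4)); after release of (1, 2) the pool is (5, 6)
  run W7 (needs (1, 5), free (5, 6)); after release of (2, 3) the pool is (7, 9)
  run W6 (needs (5, 8), free (7, 9)); after release of (1, 0) the pool is (8, 9)
  run W1 (needs (0, 1), free (8, 9)); after release of (1, 0) the pool is (9, 9)


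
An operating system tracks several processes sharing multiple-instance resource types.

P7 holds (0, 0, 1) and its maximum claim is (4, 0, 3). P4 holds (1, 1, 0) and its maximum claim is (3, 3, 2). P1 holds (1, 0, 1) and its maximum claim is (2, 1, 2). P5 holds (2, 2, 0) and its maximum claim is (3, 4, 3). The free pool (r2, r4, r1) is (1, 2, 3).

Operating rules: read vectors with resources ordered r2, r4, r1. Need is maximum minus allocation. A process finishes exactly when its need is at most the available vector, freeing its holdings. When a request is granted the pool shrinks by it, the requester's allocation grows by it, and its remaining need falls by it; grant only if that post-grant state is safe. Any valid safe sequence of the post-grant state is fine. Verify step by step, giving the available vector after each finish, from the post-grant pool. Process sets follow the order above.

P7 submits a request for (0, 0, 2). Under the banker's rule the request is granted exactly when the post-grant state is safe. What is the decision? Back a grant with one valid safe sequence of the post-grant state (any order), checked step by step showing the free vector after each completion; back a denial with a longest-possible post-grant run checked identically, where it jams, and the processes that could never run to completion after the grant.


DENY — the pretend-granted state is unsafe.
Key observation: after P1, P4 the pool peaks at (3, 3, 2), and each blocked process is short somewhere: P7 on r2; P5 on r1.
Pretend the grant happened; the run P1, P4 goes as far as possible. Walking it through:
  pool = (1, 2, 1)
  P1 needs (1, 1, 1) <= (1, 2, 1) -> finishes; pool += (1, 0, 1) = (2, 2, 2)
  P4 needs (2, 2, 2) <= (2, 2, 2) -> finishes; pool += (1, 1, 0) = (3, 3, 2)
  P7 cannot run: need (4, 0, 0) vs free (3, 3, 2) (insufficient r2)
  P5 cannot run: need (1, 2, 3) vs free (3, 3, 2) (insufficient r1)
Processes that could never finish after the grant: P7 and P5.


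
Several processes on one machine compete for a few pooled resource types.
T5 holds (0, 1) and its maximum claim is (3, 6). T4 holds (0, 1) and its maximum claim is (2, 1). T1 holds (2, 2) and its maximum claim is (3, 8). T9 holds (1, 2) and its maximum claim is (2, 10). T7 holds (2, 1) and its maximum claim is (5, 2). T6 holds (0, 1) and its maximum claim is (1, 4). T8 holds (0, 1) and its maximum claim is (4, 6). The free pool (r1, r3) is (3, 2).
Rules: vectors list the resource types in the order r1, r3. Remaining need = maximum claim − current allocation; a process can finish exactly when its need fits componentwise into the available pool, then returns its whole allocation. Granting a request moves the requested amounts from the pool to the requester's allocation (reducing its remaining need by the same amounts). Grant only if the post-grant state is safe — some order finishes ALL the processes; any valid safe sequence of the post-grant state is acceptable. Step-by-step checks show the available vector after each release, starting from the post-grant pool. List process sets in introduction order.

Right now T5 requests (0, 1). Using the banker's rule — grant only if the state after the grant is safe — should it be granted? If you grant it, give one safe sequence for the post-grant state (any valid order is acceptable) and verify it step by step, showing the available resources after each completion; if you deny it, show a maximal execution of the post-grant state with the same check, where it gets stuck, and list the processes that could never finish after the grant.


GRANT — the state after the grant stays safe, e.g. via T7, T4, T6, T5, T1, T9, T8.
Key observation: the transfer keeps a workable pool ((3, 1)); T7 starts the safe sequence.
Step-by-step check of the post-grant state:
  pool = (3, 1)
  T7 needs (3, 1) <= (3, 1) -> finishes; pool += (2, 1) = (5, 2)
  T4 needs (2, 0) <= (5, 2) -> finishes; pool += (0, 1) = (5, 3)
  T6 needs (1, 3) <= (5, 3) -> finishes; pool += (0, 1) = (5, 4)
  T5 needs (3, 4) <= (5, 4) -> finishes; pool += (0, 2) = (5, 6)
  T1 needs (1, 6) <= (5, 6) -> finishes; pool += (2, 2) = (7, 8)
  T9 needs (1, 8) <= (7, 8) -> finishes; pool += (1, 2) = (8, 10)
  T8 needs (4, 5) <= (8, 10) -> finishes; pool += (0, 1) = (8, 11)


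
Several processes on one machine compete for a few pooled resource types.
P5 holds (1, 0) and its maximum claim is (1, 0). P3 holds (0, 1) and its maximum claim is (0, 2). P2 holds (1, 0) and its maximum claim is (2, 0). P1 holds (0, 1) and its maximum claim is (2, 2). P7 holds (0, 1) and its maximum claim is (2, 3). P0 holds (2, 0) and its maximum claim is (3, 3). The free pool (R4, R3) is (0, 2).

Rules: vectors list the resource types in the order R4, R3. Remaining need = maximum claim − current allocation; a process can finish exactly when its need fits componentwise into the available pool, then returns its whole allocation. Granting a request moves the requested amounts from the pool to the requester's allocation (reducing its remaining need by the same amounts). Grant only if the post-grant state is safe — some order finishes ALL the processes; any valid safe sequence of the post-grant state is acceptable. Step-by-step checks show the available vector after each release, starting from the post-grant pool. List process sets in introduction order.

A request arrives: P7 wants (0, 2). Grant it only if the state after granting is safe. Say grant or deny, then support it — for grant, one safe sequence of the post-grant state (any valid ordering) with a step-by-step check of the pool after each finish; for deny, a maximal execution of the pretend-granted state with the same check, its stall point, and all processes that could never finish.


GRANT: granting preserves safety; a valid post-grant sequence is P5, P2, P7, P3, P1, P0.
Key observation: after the grant the pool drops to (0, 0), which still lets P5 finish first and unwind the rest.
Step-by-step check of the post-grant state:
  pool = (0, 0)
  P5: need (0, 0) fits (0, 0); releases (1, 0), pool now (1, 0)
  P2: need (1, 0) fits (1, 0); releases (1, 0), pool now (2, 0)
  P7: need (2, 0) fits (2, 0); releases (0, 3), pool now (2, 3)
  P3: need (0, 1) fits (2, 3); releases (0, 1), pool now (2, 4)
  P1: need (2, 1) fits (2, 4); releases (0, 1), pool now (2, 5)
  P0: need (1, 3) fits (2, 5); releases (2, 0), pool now (4, 5)


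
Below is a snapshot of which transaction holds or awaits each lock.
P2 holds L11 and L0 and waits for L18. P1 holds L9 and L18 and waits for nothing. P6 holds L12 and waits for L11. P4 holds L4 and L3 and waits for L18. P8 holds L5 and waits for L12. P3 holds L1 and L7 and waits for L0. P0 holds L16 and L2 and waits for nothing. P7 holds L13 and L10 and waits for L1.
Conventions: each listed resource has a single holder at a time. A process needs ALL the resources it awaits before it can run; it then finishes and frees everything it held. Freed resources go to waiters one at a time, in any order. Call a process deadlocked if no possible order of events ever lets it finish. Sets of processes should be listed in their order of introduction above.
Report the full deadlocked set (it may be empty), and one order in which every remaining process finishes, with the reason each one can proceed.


Nothing here is deadlocked.
Key observation: although several processes wait, no cycle exists — each chain bottoms out at a free runner.
A valid finishing order for the others: P1, P4, P0, P2, P6, P3, P8, P7.
Verifying each step:
  run P1 (it waits on nothing); releases L9 and L18
  P4: everything it awaited (L18) is free; runs, freeing L4 and L3
  run P0 (it waits on nothing); releases L16 and L2
  P2: everything it awaited (L18) is free; runs, freeing L11 and L0
  P6: everything it awaited (L11) is free; runs, freeing L12
  P3: everything it awaited (L0) is free; runs, freeing L1 and L7
  P8: everything it awaited (L12) is free; runs, freeing L5
  P7: everything it awaited (L1) is free; runs, freeing L13 and L10


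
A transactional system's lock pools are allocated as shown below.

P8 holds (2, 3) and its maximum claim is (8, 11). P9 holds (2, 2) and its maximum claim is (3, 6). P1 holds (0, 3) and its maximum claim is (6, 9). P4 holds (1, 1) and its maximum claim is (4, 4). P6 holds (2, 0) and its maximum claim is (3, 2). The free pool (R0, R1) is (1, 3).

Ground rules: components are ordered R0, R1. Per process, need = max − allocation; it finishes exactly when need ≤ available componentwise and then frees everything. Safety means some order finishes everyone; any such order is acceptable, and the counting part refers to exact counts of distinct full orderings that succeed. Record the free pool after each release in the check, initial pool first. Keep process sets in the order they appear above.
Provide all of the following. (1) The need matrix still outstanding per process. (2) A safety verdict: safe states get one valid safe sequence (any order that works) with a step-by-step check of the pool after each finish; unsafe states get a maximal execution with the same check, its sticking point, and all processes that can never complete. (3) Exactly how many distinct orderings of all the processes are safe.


(1) Need matrix, components ordered R0, R1:
  P8: (6, 8)
  P9: (1, 4)
  P1: (6, 6)
  P4: (3, 3)
  P6: (1, 2)
(2) SAFE — a valid safe sequence is P6, P4, P9, P1, P8.
Key observation: P6 is the earliest step where a requested resource binds exactly: need (1, 2), pool (1, 3) at its turn.
Step-by-step check:
  pool = (1, 3)
  P6: need (1, 2) fits (1, 3); releases (2, 0), pool now (3, 3)
  P4: need (3, 3) fits (3, 3); releases (1, 1), pool now (4, 4)
  P9: need (1, 4) fits (4, 4); releases (2, 2), pool now (6, 6)
  P1: need (6, 6) fits (6, 6); releases (0, 3), pool now (6, 9)
  P8: need (6, 8) fits (6, 9); releases (2, 3), pool now (8, 12)
(3) Precisely 1 of the possible complete orderings is a safe sequence.


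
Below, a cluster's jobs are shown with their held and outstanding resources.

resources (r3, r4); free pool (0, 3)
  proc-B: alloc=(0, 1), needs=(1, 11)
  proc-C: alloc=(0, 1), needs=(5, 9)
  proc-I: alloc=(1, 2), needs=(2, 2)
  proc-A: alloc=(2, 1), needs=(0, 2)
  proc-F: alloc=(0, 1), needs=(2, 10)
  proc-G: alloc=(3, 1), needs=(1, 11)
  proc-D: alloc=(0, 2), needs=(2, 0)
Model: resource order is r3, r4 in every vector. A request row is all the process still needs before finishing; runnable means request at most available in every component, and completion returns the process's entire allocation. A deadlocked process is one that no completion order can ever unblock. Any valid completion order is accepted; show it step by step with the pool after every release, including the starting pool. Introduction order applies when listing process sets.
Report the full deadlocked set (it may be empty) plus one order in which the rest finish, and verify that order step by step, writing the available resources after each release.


The deadlocked set is proc-B, proc-C, proc-F and proc-G.
Key observation: proc-A, proc-D, proc-I can finish, but then (3, 8) is all there is, and the blocked group's r4 demands exceed it.
The rest can finish in the order proc-A, proc-D, proc-I. Check, step by step:
  pool = (0, 3)
  run proc-A (needs (0, 2), free (0, 3)); after release of (2, 1) the pool is (2, 4)
  run proc-D (needs (2, 0), free (2, 4)); after release of (0, 2) the pool is (2, 6)
  run proc-I (needs (2, 2), free (2, 6)); after release of (1, 2) the pool is (3, 8)
The blocked processes can never fit:
  blocked: proc-B wants (1, 11), pool (3, 8) — not enough r4
  blocked: proc-C wants (5, 9), pool (3, 8) — not enough r3 and r4
  blocked: proc-F wants (2, 10), pool (3, 8) — not enough r4
  blocked: proc-G wants (1, 11), pool (3, 8) — not enough r4


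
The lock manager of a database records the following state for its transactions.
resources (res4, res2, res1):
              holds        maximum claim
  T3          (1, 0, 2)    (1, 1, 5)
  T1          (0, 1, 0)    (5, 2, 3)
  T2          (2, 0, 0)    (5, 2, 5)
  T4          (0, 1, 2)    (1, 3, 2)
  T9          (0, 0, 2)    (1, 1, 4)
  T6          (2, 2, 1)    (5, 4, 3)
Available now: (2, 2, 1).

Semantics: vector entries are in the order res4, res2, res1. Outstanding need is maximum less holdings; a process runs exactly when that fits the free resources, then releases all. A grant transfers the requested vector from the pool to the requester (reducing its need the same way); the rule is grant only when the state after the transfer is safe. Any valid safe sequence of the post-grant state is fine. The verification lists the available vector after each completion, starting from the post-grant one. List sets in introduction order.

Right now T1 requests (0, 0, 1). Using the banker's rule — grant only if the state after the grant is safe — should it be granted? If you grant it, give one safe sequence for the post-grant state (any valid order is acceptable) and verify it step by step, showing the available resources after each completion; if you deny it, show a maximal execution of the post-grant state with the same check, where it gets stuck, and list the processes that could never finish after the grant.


GRANT. The post-grant state is safe; one safe sequence: T4, T9, T3, T2, T1, T6.
Key observation: the grant leaves (2, 2, 0) free — enough for T4, whose release restarts the cascade.
Check on the post-grant state, step by step:
  pool = (2, 2, 0)
  run T4 (needs (1, 2, 0), free (2, 2, 0)); after release of (0, 1, 2) the pool is (2, 3, 2)
  run T9 (needs (1, 1, 2), free (2, 3, 2)); after release of (0, 0, 2) the pool is (2, 3, 4)
  run T3 (needs (0, 1, 3), free (2, 3, 4)); after release of (1, 0, 2) the pool is (3, 3, 6)
  run T2 (needs (3, 2, 5), free (3, 3, 6)); after release of (2, 0, 0) the pool is (5, 3, 6)
  run T1 (needs (5, 1, 2), free (5, 3, 6)); after release of (0, 1, 1) the pool is (5, 4, 7)
  run T6 (needs (3, 2, 2), free (5, 4, 7)); after release of (2, 2, 1) the pool is (7, 6, 8)


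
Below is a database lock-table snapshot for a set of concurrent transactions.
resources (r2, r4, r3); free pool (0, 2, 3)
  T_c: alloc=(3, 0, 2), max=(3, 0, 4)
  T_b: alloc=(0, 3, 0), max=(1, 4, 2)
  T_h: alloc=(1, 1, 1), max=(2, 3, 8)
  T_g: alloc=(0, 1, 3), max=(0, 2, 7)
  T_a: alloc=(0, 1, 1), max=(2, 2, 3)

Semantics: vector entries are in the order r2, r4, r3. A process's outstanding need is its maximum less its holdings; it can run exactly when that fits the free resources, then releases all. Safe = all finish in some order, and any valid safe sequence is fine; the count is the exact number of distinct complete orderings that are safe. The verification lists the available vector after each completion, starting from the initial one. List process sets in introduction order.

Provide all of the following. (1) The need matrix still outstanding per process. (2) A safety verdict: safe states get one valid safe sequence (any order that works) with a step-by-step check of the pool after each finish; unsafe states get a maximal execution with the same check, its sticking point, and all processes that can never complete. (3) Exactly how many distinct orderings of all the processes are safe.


(1) Outstanding need per process (order r2, r4, r3):
  T_c: (0, 0, 2)
  T_b: (1, 1, 2)
  T_h: (1, 2, 7)
  T_g: (0, 1, 4)
  T_a: (2, 1, 2)
(2) SAFE. One safe sequence: T_c, T_g, T_a, T_h, T_b.
Key observation: nothing binds to the last unit here — the tightest requested-resource margin is 1, first seen at T_c ((0, 0, 2) against (0, 2, 3)).
Walking it through:
  pool = (0, 2, 3)
  T_c needs (0, 0, 2) <= (0, 2, 3) -> finishes; pool += (3, 0, 2) = (3, 2, 5)
  T_g needs (0, 1, 4) <= (3, 2, 5) -> finishes; pool += (0, 1, 3) = (3, 3, 8)
  T_a needs (2, 1, 2) <= (3, 3, 8) -> finishes; pool += (0, 1, 1) = (3, 4, 9)
  T_h needs (1, 2, 7) <= (3, 4, 9) -> finishes; pool += (1, 1, 1) = (4, 5, 10)
  T_b needs (1, 1, 2) <= (4, 5, 10) -> finishes; pool += (0, 3, 0) = (4, 8, 10)
(3) The exact count: 12 of the possible complete orderings are safe sequences.


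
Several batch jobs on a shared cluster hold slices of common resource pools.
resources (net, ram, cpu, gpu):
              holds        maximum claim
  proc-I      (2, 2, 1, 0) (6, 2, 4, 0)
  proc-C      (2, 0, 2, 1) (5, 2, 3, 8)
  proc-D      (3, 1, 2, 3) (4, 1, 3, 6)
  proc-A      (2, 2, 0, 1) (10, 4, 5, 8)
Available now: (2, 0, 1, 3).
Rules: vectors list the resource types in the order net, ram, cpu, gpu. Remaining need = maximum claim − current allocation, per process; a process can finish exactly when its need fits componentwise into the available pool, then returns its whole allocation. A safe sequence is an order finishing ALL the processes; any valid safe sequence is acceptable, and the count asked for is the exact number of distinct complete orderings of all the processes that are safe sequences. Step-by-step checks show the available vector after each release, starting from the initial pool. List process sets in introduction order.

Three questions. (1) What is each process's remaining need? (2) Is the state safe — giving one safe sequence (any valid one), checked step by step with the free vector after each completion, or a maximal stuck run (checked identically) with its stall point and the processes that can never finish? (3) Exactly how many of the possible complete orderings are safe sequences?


(1) Need matrix, components ordered net, ram, cpu, gpu:
  proc-I: (4, 0, 3, 0)
  proc-C: (3, 2, 1, 7)
  proc-D: (1, 0, 1, 3)
  proc-A: (8, 2, 5, 7)
(2) UNSAFE.
Key observation: even finishing proc-D, proc-I leaves just (7, 3, 4, 6) free — too little gpu for any of the remaining processes.
A maximal execution: proc-D, proc-I — then nothing else fits. Verifying each step:
  pool = (2, 0, 1, 3)
  run proc-D (needs (1, 0, 1, 3), free (2, 0, 1, 3)); after release of (3, 1, 2, 3) the pool is (5, 1, 3, 6)
  run proc-I (needs (4, 0, 3, 0), free (5, 1, 3, 6)); after release of (2, 2, 1, 0) the pool is (7, 3, 4, 6)
  proc-C still needs (3, 2, 1, 7) but only (7, 3, 4, 6) is free — short on gpu
  proc-A still needs (8, 2, 5, 7) but only (7, 3, 4, 6) is free — short on net, cpu and gpu
Processes that can never finish: proc-C and proc-A.
(3) Precisely 0 of the possible complete orderings are safe sequences.


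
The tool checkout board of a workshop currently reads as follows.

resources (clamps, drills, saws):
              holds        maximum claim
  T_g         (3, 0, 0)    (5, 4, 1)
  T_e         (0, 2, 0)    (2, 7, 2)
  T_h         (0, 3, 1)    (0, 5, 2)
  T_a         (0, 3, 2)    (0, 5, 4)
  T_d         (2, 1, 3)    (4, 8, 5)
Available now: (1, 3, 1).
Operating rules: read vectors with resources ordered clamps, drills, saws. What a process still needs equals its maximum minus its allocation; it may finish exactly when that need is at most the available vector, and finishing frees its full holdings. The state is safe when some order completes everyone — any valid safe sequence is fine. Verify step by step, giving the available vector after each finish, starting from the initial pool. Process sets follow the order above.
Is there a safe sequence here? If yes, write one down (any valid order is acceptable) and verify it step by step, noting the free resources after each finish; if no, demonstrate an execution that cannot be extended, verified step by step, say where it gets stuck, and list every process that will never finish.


UNSAFE — no complete ordering exists.
Key observation: the wall is clamps: completing T_h, T_a brings the pool only to (1, 9, 4), and all the rest need more.
The run T_h, T_a cannot be extended any further. Check, step by step:
  pool = (1, 3, 1)
  T_h: need (0, 2, 1) fits (1, 3, 1); releases (0, 3, 1), pool now (1, 6, 2)
  T_a: need (0, 2, 2) fits (1, 6, 2); releases (0, 3, 2), pool now (1, 9, 4)
  T_g still needs (2, 4, 1) but only (1, 9, 4) is free — short on clamps
  T_e still needs (2, 5, 2) but only (1, 9, 4) is free — short on clamps
  T_d still needs (2, 7, 2) but only (1, 9, 4) is free — short on clamps
Permanently blocked: T_g, T_e and T_d.


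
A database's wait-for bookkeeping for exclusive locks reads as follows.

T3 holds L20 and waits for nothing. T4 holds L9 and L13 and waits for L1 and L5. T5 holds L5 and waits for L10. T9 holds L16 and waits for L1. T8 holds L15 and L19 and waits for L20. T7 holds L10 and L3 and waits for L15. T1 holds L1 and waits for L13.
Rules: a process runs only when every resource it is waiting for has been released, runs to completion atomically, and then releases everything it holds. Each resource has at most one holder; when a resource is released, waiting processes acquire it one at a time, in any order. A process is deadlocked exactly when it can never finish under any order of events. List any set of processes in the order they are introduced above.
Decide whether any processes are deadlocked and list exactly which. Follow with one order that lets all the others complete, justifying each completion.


The deadlocked set is T4, T9 and T1.
Key observation: the waits loop around T4 -> T1 -> T4 with no way out; T9 waits into the deadlock from upstream.
A valid finishing order for the others: T3, T8, T7, T5.
Step-by-step check:
  T3: no waits; runs immediately, freeing L20
  T8: everything it awaited (L20) is free; runs, freeing L15 and L19
  T7: everything it awaited (L15) is free; runs, freeing L10 and L3
  T5: everything it awaited (L10) is free; runs, freeing L5


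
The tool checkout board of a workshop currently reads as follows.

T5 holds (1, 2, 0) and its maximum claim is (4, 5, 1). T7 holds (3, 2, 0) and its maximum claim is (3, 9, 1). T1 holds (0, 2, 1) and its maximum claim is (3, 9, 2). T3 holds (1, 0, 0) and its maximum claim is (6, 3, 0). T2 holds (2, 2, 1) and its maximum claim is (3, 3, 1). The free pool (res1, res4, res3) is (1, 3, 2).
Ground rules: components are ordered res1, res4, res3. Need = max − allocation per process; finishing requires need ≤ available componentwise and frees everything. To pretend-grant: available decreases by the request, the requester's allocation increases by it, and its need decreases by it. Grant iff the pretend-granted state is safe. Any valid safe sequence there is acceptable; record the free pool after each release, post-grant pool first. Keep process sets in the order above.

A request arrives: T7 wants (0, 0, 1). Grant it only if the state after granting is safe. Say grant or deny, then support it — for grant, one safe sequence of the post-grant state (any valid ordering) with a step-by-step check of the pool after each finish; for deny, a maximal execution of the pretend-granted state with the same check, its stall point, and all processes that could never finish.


GRANT — the state after the grant stays safe, e.g. via T2, T5, T1, T7, T3.
Key observation: even at the reduced pool (1, 3, 1), T2 fits immediately, so safety survives the grant.
Step-by-step check of the post-grant state:
  pool = (1, 3, 1)
  T2: need (1, 1, 0) fits (1, 3, 1); releases (2, 2, 1), pool now (3, 5, 2)
  T5: need (3, 3, 1) fits (3, 5, 2); releases (1, 2, 0), pool now (4, 7, 2)
  T1: need (3, 7, 1) fits (4, 7, 2); releases (0, 2, 1), pool now (4, 9, 3)
  T7: need (0, 7, 0) fits (4, 9, 3); releases (3, 2, 1), pool now (7, 11, 4)
  T3: need (5, 3, 0) fits (7, 11, 4); releases (1, 0, 0), pool now (8, 11, 4)


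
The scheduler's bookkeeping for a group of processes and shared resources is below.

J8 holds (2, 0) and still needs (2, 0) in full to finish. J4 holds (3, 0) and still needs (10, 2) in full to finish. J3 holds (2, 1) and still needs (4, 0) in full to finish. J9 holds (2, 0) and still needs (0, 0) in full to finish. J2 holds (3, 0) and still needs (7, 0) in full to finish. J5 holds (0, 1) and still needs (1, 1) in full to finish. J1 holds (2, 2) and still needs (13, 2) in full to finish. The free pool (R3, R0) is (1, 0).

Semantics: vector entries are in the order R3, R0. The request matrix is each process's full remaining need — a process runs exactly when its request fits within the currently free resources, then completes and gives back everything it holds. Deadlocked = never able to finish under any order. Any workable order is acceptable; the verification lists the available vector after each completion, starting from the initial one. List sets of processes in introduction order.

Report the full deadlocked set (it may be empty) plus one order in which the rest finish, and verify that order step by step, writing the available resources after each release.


No process is deadlocked.
Key observation: J9 leads a chain of completions in which each release enables another process.
A valid finishing order for the others: J9, J8, J3, J2, J5, J4, J1. Step-by-step check:
  pool = (1, 0)
  J9: need (0, 0) fits (1, 0); releases (2, 0), pool now (3, 0)
  J8: need (2, 0) fits (3, 0); releases (2, 0), pool now (5, 0)
  J3: need (4, 0) fits (5, 0); releases (2, 1), pool now (7, 1)
  J2: need (7, 0) fits (7, 1); releases (3, 0), pool now (10, 1)
  J5: need (1, 1) fits (10, 1); releases (0, 1), pool now (10, 2)
  J4: need (10, 2) fits (10, 2); releases (3, 0), pool now (13, 2)
  J1: need (13, 2) fits (13, 2); releases (2, 2), pool now (15, 4)


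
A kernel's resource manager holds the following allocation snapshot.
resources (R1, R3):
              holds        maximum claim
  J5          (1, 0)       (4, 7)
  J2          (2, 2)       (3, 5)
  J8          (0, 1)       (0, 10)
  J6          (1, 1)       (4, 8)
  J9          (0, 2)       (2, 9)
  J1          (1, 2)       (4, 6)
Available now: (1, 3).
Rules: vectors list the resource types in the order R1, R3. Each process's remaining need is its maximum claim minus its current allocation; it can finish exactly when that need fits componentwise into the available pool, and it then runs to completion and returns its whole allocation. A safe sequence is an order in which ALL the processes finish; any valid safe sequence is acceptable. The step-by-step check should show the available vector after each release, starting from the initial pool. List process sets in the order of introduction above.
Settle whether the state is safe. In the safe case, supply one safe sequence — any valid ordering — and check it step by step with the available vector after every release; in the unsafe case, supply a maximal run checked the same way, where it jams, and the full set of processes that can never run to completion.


SAFE, for example via the order J2, J1, J9, J8, J6, J5.
Key observation: the first exact fit in this order is J2 — it needs (1, 3) with (1, 3) free, meeting a requested resource to the last unit.
Step-by-step check:
  pool = (1, 3)
  run J2 (needs (1, 3), free (1, 3)); after release of (2, 2) the pool is (3, 5)
  run J1 (needs (3, 4), free (3, 5)); after release of (1, 2) the pool is (4, 7)
  run J9 (needs (2, 7), free (4, 7)); after release of (0, 2) the pool is (4, 9)
  run J8 (needs (0, 9), free (4, 9)); after release of (0, 1) the pool is (4, 10)
  run J6 (needs (3, 7), free (4, 10)); after release of (1, 1) the pool is (5, 11)
  run J5 (needs (3, 7), free (5, 11)); after release of (1, 0) the pool is (6, 11)


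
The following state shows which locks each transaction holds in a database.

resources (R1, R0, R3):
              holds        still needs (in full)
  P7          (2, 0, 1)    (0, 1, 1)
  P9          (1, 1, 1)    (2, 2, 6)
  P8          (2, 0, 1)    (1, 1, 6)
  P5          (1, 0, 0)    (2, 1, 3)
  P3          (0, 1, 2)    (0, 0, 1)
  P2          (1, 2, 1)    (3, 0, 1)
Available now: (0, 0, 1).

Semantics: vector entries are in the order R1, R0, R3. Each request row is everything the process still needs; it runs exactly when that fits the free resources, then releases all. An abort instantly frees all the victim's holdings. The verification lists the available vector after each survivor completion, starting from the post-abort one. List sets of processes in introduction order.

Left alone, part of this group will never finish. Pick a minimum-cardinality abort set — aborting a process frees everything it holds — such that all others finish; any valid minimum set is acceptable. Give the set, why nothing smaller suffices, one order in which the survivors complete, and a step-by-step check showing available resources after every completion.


Abort P8.
Key observation: P9 could never have finished before the abort; with (2, 0, 1) returned by P8, it fits at step 5.
Why nothing smaller works: aborting no one leaves the state deadlocked as given.
One survivor order: P3, P7, P5, P2, P9. Step-by-step check (post-abort pool first):
  pool = (2, 0, 2)
  P3 needs (0, 0, 1) <= (2, 0, 2) -> finishes; pool += (0, 1, 2) = (2, 1, 4)
  P7 needs (0, 1, 1) <= (2, 1, 4) -> finishes; pool += (2, 0, 1) = (4, 1, 5)
  P5 needs (2, 1, 3) <= (4, 1, 5) -> finishes; pool += (1, 0, 0) = (5, 1, 5)
  P2 needs (3, 0, 1) <= (5, 1, 5) -> finishes; pool += (1, 2, 1) = (6, 3, 6)
  P9 needs (2, 2, 6) <= (6, 3, 6) -> finishes; pool += (1, 1, 1) = (7, 4, 7)


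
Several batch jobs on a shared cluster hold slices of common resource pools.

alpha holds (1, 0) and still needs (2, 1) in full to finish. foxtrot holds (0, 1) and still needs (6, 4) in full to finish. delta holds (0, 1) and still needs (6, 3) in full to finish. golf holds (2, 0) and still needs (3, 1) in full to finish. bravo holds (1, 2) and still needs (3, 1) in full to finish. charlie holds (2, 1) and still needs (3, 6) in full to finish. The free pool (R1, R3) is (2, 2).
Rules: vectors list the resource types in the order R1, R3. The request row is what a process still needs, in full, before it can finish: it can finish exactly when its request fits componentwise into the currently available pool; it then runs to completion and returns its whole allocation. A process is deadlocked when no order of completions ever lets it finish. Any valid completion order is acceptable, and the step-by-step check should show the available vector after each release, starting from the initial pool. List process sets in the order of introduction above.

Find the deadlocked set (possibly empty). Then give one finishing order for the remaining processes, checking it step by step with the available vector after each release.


No process is deadlocked.
Key observation: starting with alpha, each completion frees enough for the next — no one is permanently blocked.
A valid finishing order for the others: alpha, golf, bravo, delta, foxtrot, charlie. Walking it through:
  pool = (2, 2)
  alpha: need (2, 1) fits (2, 2); releases (1, 0), pool now (3, 2)
  golf: need (3, 1) fits (3, 2); releases (2, 0), pool now (5, 2)
  bravo: need (3, 1) fits (5, 2); releases (1, 2), pool now (6, 4)
  delta: need (6, 3) fits (6, 4); releases (0, 1), pool now (6, 5)
  foxtrot: need (6, 4) fits (6, 5); releases (0, 1), pool now (6, 6)
  charlie: need (3, 6) fits (6, 6); releases (2, 1), pool now (8, 7)


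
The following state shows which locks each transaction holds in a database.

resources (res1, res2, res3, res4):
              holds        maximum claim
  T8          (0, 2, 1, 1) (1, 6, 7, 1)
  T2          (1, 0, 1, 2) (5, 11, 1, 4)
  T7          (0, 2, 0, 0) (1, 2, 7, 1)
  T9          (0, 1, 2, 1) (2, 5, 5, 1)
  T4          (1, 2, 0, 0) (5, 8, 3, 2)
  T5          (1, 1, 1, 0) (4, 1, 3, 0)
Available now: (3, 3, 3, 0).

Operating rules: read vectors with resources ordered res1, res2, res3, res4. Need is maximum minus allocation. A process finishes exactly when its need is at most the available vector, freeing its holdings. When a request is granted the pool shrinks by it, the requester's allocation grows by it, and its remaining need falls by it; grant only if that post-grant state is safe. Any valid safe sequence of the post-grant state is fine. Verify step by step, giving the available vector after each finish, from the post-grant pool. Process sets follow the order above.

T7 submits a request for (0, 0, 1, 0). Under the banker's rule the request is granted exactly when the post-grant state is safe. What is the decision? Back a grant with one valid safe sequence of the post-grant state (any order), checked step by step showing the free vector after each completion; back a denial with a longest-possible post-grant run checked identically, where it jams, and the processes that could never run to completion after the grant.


DENY. Granting would leave the state unsafe.
Key observation: after T5, T9 the pool peaks at (4, 5, 5, 1), and each blocked process is short somewhere: T8 on res3; T2 on res2, res4; T7 on res3; T4 on res2, res4.
After a pretend grant, a maximal execution: T5, T9 — then nothing else fits. Step-by-step check:
  pool = (3, 3, 2, 0)
  T5 needs (3, 0, 2, 0) <= (3, 3, 2, 0) -> finishes; pool += (1, 1, 1, 0) = (4, 4, 3, 0)
  T9 needs (2, 4, 3, 0) <= (4, 4, 3, 0) -> finishes; pool += (0, 1, 2, 1) = (4, 5, 5, 1)
  T8 still needs (1, 4, 6, 0) but only (4, 5, 5, 1) is free — short on res3
  T2 still needs (4, 11, 0, 2) but only (4, 5, 5, 1) is free — short on res2 and res4
  T7 still needs (1, 0, 6, 1) but only (4, 5, 5, 1) is free — short on res3
  T4 still needs (4, 6, 3, 2) but only (4, 5, 5, 1) is free — short on res2 and res4
Processes that could never finish after the grant: T8, T2, T7 and T4.


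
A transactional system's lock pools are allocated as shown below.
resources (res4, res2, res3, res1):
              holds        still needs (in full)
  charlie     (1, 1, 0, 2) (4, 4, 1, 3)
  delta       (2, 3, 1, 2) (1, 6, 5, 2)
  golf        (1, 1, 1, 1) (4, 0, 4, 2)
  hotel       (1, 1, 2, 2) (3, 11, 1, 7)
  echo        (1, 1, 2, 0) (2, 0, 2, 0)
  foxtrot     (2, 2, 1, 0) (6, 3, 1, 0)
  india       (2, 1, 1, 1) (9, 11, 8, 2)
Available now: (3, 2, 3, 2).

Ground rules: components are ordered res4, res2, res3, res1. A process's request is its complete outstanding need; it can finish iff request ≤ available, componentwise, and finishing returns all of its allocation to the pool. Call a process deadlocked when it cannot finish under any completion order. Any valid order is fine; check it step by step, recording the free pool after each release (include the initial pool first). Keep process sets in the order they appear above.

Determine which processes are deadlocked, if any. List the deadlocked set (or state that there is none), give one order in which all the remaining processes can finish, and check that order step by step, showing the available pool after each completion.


Deadlocked set: hotel and india.
Key observation: res2 is the bottleneck — with echo, golf, charlie, foxtrot, delta done the pool holds (10, 10, 8, 7), short of every remaining need.
A valid finishing order for the others: echo, golf, charlie, foxtrot, delta. Verifying each step:
  pool = (3, 2, 3, 2)
  echo needs (2, 0, 2, 0) <= (3, 2, 3, 2) -> finishes; pool += (1, 1, 2, 0) = (4, 3, 5, 2)
  golf needs (4, 0, 4, 2) <= (4, 3, 5, 2) -> finishes; pool += (1, 1, 1, 1) = (5, 4, 6, 3)
  charlie needs (4, 4, 1, 3) <= (5, 4, 6, 3) -> finishes; pool += (1, 1, 0, 2) = (6, 5, 6, 5)
  foxtrot needs (6, 3, 1, 0) <= (6, 5, 6, 5) -> finishes; pool += (2, 2, 1, 0) = (8, 7, 7, 5)
  delta needs (1, 6, 5, 2) <= (8, 7, 7, 5) -> finishes; pool += (2, 3, 1, 2) = (10, 10, 8, 7)
None of the blocked processes ever fits:
  hotel still needs (3, 11, 1, 7) but only (10, 10, 8, 7) is free — short on res2
  india still needs (9, 11, 8, 2) but only (10, 10, 8, 7) is free — short on res2


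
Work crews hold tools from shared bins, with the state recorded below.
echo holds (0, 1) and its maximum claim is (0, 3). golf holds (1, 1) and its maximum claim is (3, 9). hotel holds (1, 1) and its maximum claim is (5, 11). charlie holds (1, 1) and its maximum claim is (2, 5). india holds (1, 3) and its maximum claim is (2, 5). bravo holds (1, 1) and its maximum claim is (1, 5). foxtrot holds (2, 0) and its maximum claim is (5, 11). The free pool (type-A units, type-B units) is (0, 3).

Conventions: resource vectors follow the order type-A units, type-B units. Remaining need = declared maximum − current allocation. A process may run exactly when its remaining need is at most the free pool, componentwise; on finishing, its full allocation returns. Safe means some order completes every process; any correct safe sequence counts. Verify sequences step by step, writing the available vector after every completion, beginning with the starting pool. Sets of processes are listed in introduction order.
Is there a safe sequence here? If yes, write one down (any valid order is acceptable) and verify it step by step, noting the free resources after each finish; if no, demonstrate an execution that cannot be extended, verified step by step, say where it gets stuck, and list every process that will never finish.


SAFE. One safe sequence: echo, bravo, india, golf, charlie, hotel, foxtrot.
Key observation: at bravo the run first touches a limit — (0, 4) against (0, 4), exact on a resource it actually requests.
Verifying each step:
  pool = (0, 3)
  echo: need (0, 2) fits (0, 3); releases (0, 1), pool now (0, 4)
  bravo: need (0, 4) fits (0, 4); releases (1, 1), pool now (1, 5)
  india: need (1, 2) fits (1, 5); releases (1, 3), pool now (2, 8)
  golf: need (2, 8) fits (2, 8); releases (1, 1), pool now (3, 9)
  charlie: need (1, 4) fits (3, 9); releases (1, 1), pool now (4, 10)
  hotel: need (4, 10) fits (4, 10); releases (1, 1), pool now (5, 11)
  foxtrot: need (3, 11) fits (5, 11); releases (2, 0), pool now (7, 11)


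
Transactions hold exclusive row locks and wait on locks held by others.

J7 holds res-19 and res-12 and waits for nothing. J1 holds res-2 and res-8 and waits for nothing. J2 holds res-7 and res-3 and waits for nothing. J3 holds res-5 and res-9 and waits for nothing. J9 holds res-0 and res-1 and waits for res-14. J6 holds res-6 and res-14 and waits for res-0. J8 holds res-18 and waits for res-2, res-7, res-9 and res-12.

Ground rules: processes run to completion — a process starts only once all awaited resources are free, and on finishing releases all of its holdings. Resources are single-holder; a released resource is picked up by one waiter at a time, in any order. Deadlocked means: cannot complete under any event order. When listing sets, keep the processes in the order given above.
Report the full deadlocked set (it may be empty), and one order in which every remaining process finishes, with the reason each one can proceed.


The deadlocked set is J9 and J6.
Key observation: nobody on the ring J9 -> J6 -> J9 can start until another member finishes, which never happens; no other process is dragged down with it.
One completion order for the rest: J3, J2, J1, J7, J8.
Walking it through:
  run J3 (it waits on nothing); releases res-5 and res-9
  run J2 (it waits on nothing); releases res-7 and res-3
  run J1 (it waits on nothing); releases res-2 and res-8
  run J7 (it waits on nothing); releases res-19 and res-12
  J8 waits on res-2, res-7, res-9 and res-12 — all released -> runs and releases res-18
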